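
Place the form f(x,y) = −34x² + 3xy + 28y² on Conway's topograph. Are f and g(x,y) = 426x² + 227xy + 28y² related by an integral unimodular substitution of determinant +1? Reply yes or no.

D₁ = 3817, D₂ = 3817
river cycle of f (length 72): (28, 53, -9), (-9, 55, 22), (22, 33, -31), (-31, 29, 24), (24, 19, -36), (-36, 53, 7), (7, 59, -12), (-12, 61, 2), (2, 59, -42), (-42, 25, 19), … (62 more)
river cycle of g (length 72): (28, 53, -9), (-9, 55, 22), (22, 33, -31), (-31, 29, 24), (24, 19, -36), (-36, 53, 7), (7, 59, -12), (-12, 61, 2), (2, 59, -42), (-42, 25, 19), … (62 more)
cycles coincide ⇒ equivalent

yes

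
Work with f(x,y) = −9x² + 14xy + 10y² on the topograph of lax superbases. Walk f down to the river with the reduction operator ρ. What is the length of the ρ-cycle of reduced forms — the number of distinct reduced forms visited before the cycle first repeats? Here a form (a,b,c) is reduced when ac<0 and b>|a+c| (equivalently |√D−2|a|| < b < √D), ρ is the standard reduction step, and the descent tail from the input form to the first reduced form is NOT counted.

D = 556, ⌊√D⌋ = 23
river: ρ → (10,6,-13)
river: ρ → (-13,20,3)
river: ρ → (3,22,-6)
river: ρ → (-6,14,15)
river: ρ → (15,16,-5)
river: ρ → (-5,14,18)
river: ρ → (18,22,-1)
river: ρ → (-1,22,18)
river: ρ → (18,14,-5)
river: ρ → (-5,16,15)
river: ρ → (15,14,-6)
river: ρ → (-6,22,3)
river: ρ → (3,20,-13)
river: ρ → (-13,6,10)
river: ρ → (10,14,-9)
river: ρ → (-9,22,2)
river: ρ → (2,22,-9)
river: ρ → (-9,14,10)
ρ-cycle length = 18 (tail of 0 descent steps not counted)

18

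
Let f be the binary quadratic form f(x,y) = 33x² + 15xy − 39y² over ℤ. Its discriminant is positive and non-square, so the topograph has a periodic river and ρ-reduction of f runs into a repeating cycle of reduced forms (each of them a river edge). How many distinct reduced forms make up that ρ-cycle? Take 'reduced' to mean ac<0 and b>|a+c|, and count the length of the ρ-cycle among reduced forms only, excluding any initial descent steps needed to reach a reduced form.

D = 5373, ⌊√D⌋ = 73
river: ρ → (-39,63,9)
river: ρ → (9,63,-39)
river: ρ → (-39,15,33)
river: ρ → (33,51,-21)
river: ρ → (-21,33,51)
river: ρ → (51,69,-3)
river: ρ → (-3,69,51)
river: ρ → (51,33,-21)
river: ρ → (-21,51,33)
river: ρ → (33,15,-39)
ρ-cycle length = 10 (tail of 0 descent steps not counted)

10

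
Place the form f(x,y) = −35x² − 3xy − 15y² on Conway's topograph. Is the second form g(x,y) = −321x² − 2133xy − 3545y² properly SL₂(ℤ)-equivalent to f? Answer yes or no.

D₁ = -2091, D₂ = -2091
f is negative-definite; reduce −f:
−f: flip: (35,3,15)→(15,-3,35)
−f: reduced (well bottom): (15,-3,35) with a≤c, −a<b≤a
flip sign back: reduced form of f is (-15,3,-35)
g is negative-definite; reduce −g:
−g: translate: b→207 (≡2133 mod 642), so (321,2133,3545)→(321,207,35)
−g: flip: (321,207,35)→(35,-207,321)
−g: translate: b→3 (≡-207 mod 70), so (35,-207,321)→(35,3,15)
−g: flip: (35,3,15)→(15,-3,35)
−g: reduced (well bottom): (15,-3,35) with a≤c, −a<b≤a
flip sign back: reduced form of g is (-15,3,-35)
reduced forms (-15, 3, -35) vs (-15, 3, -35) ⇒ equivalent

yes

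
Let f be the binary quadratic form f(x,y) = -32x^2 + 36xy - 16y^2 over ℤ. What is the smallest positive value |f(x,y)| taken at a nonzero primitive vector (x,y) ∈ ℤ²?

translate: b→28 (≡-36 mod 64), so (32,-36,16)→(32,28,12)
flip: (32,28,12)→(12,-28,32)
translate: b→-4 (≡-28 mod 24), so (12,-28,32)→(12,-4,16)
reduced (well bottom): (12,-4,16) with a≤c, −a<b≤a
well minimum |f| = |-12| = 12 (negative-definite)

12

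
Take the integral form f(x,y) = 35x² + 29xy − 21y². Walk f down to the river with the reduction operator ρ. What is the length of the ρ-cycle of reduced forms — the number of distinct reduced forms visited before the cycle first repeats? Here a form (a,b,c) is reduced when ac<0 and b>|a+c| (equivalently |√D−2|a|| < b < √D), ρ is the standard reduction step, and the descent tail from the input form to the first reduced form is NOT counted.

D = 3781, ⌊√D⌋ = 61
river: ρ → (-21,55,9)
river: ρ → (9,53,-27)
river: ρ → (-27,55,7)
river: ρ → (7,57,-19)
river: ρ → (-19,57,7)
river: ρ → (7,55,-27)
river: ρ → (-27,53,9)
river: ρ → (9,55,-21)
river: ρ → (-21,29,35)
river: ρ → (35,41,-15)
river: ρ → (-15,49,23)
river: ρ → (23,43,-21)
river: ρ → (-21,41,25)
river: ρ → (25,59,-3)
river: ρ → (-3,61,5)
river: ρ → (5,59,-15)
river: ρ → (-15,61,1)
river: ρ → (1,61,-15)
river: ρ → (-15,59,5)
river: ρ → (5,61,-3)
river: ρ → (-3,59,25)
river: ρ → (25,41,-21)
river: ρ → (-21,43,23)
river: ρ → (23,49,-15)
river: ρ → (-15,41,35)
river: ρ → (35,29,-21)
ρ-cycle length = 26 (tail of 0 descent steps not counted)

26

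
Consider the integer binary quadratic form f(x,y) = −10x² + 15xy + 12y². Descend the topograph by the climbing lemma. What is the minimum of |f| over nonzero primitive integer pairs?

river: ρ → (12,9,-13)
river: ρ → (-13,17,8)
river: ρ → (8,15,-15)
river: ρ → (-15,15,8)
river: ρ → (8,17,-13)
river: ρ → (-13,9,12)
river: ρ → (12,15,-10)
river: ρ → (-10,25,2)
river: ρ → (2,23,-22)
river: ρ → (-22,21,3)
river: ρ → (3,21,-22)
river: ρ → (-22,23,2)
river: ρ → (2,25,-10)
river: ρ → (-10,15,12)
closes: descent 0, river 14
min |a| on river = 2

2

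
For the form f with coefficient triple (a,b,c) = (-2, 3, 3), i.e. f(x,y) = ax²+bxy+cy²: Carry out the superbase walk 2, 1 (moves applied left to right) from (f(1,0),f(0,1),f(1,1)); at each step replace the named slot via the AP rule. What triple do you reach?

start (-2,3,4) = (f(1,0),f(0,1),f(1,1))
replace slot 2: 2·((-2)+4) − 3 = 1 → (-2,1,4)
replace slot 1: 2·(1+4) − (-2) = 12 → (12,1,4)

12,1,4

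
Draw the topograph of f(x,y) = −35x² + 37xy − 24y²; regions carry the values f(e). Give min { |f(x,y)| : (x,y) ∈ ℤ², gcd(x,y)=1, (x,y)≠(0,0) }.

translate: b→33 (≡-37 mod 70), so (35,-37,24)→(35,33,22)
flip: (35,33,22)→(22,-33,35)
translate: b→11 (≡-33 mod 44), so (22,-33,35)→(22,11,24)
reduced (well bottom): (22,11,24) with a≤c, −a<b≤a
well minimum |f| = |-22| = 22 (negative-definite)

22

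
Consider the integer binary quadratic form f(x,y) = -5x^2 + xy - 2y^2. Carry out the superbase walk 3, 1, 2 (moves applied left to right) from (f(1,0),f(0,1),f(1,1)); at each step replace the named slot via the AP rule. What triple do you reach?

start (-5,-2,-6) = (f(1,0),f(0,1),f(1,1))
replace slot 3: 2·((-5)+(-2)) − (-6) = -8 → (-5,-2,-8)
replace slot 1: 2·((-2)+(-8)) − (-5) = -15 → (-15,-2,-8)
replace slot 2: 2·((-15)+(-8)) − (-2) = -44 → (-15,-44,-8)

-15,-44,-8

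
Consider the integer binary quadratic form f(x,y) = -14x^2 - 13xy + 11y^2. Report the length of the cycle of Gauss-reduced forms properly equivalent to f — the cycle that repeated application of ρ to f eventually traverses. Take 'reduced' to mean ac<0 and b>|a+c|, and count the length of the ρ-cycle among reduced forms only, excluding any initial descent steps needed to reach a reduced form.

D = 785, ⌊√D⌋ = 28
descent: ρ → (11,13,-14)  [lands on river]
river: ρ → (-14,15,10)
river: ρ → (10,25,-4)
river: ρ → (-4,23,16)
river: ρ → (16,9,-11)
river: ρ → (-11,13,14)
river: ρ → (14,15,-10)
river: ρ → (-10,25,4)
river: ρ → (4,23,-16)
river: ρ → (-16,9,11)
ρ-cycle length = 10 (tail of 1 descent step not counted)

10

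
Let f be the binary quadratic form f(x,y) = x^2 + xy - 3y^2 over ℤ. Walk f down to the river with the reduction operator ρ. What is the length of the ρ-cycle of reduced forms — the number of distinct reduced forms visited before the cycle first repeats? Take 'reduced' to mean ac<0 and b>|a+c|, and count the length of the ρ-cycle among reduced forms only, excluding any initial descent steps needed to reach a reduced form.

D = 13, ⌊√D⌋ = 3
descent: ρ → (-3,-1,1)
descent: ρ → (1,3,-1)  [lands on river]
river: ρ → (-1,3,1)
ρ-cycle length = 2 (tail of 2 descent steps not counted)

2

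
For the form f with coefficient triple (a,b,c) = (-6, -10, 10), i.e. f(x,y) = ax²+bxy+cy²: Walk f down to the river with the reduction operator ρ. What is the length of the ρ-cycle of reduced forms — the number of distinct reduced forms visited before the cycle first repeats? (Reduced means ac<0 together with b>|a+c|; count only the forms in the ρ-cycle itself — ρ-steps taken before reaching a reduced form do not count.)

D = 340, ⌊√D⌋ = 18
descent: ρ → (10,10,-6)  [lands on river]
river: ρ → (-6,14,6)
river: ρ → (6,10,-10)
river: ρ → (-10,10,6)
river: ρ → (6,14,-6)
river: ρ → (-6,10,10)
ρ-cycle length = 6 (tail of 1 descent step not counted)

6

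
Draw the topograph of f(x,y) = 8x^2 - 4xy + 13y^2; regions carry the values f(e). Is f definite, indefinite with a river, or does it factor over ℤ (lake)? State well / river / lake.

D = b²−4ac = (-4)² − 4·8·13 = -400
D < 0 ⇒ definite ⇒ every region one sign ⇒ single well

well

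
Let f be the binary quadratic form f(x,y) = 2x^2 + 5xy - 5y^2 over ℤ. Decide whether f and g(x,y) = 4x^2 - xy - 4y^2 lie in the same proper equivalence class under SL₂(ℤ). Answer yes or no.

D₁ = 65, D₂ = 65
river cycle of f (length 6): (-5, 5, 2), (2, 7, -2), (-2, 5, 5), (5, 5, -2), (-2, 7, 2), (2, 5, -5)
river cycle of g (length 6): (-4, 1, 4), (4, 7, -1), (-1, 7, 4), (4, 1, -4), (-4, 7, 1), (1, 7, -4)
cycles differ ⇒ inequivalent

no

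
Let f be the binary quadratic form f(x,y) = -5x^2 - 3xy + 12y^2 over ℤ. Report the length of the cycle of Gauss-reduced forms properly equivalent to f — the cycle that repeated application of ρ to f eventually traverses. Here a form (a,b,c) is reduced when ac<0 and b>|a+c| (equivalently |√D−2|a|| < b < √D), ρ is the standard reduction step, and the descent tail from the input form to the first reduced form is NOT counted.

D = 249, ⌊√D⌋ = 15
descent: ρ → (12,3,-5)
descent: ρ → (-5,7,10)  [lands on river]
river: ρ → (10,13,-2)
river: ρ → (-2,15,3)
river: ρ → (3,15,-2)
river: ρ → (-2,13,10)
river: ρ → (10,7,-5)
river: ρ → (-5,13,4)
river: ρ → (4,11,-8)
river: ρ → (-8,5,7)
river: ρ → (7,9,-6)
river: ρ → (-6,15,1)
river: ρ → (1,15,-6)
river: ρ → (-6,9,7)
river: ρ → (7,5,-8)
river: ρ → (-8,11,4)
river: ρ → (4,13,-5)
ρ-cycle length = 16 (tail of 2 descent steps not counted)

16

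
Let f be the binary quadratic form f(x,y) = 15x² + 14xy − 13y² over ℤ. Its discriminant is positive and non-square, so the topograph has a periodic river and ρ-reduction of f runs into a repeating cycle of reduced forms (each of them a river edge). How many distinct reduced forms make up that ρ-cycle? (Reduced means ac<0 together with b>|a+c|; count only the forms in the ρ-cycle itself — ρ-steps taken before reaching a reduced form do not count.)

D = 976, ⌊√D⌋ = 31
river: ρ → (-13,12,16)
river: ρ → (16,20,-9)
river: ρ → (-9,16,20)
river: ρ → (20,24,-5)
river: ρ → (-5,26,15)
river: ρ → (15,4,-16)
river: ρ → (-16,28,3)
river: ρ → (3,26,-25)
river: ρ → (-25,24,4)
river: ρ → (4,24,-25)
river: ρ → (-25,26,3)
river: ρ → (3,28,-16)
river: ρ → (-16,4,15)
river: ρ → (15,26,-5)
river: ρ → (-5,24,20)
river: ρ → (20,16,-9)
river: ρ → (-9,20,16)
river: ρ → (16,12,-13)
river: ρ → (-13,14,15)
river: ρ → (15,16,-12)
river: ρ → (-12,8,19)
river: ρ → (19,30,-1)
river: ρ → (-1,30,19)
river: ρ → (19,8,-12)
river: ρ → (-12,16,15)
river: ρ → (15,14,-13)
ρ-cycle length = 26 (tail of 0 descent steps not counted)

26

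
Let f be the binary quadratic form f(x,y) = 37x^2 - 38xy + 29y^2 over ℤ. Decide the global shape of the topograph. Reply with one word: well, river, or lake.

D = b²−4ac = (-38)² − 4·37·29 = -2848
D < 0 ⇒ definite ⇒ every region one sign ⇒ single well

well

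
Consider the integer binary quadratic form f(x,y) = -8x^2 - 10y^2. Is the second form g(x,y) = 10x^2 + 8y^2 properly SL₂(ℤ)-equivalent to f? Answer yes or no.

D₁ = -320, D₂ = -320
f is negative-definite; reduce −f:
−f: reduced (well bottom): (8,0,10) with a≤c, −a<b≤a
flip sign back: reduced form of f is (-8,0,-10)
g: flip: (10,0,8)→(8,0,10)
g: reduced (well bottom): (8,0,10) with a≤c, −a<b≤a
reduced forms (-8, 0, -10) vs (8, 0, 10) ⇒ inequivalent

no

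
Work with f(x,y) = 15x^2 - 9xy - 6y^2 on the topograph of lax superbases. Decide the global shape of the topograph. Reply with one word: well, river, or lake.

D = b²−4ac = (-9)² − 4·15·(-6) = 441
D = 21² is a perfect square ⇒ form factors over ℤ ⇒ lakes

lake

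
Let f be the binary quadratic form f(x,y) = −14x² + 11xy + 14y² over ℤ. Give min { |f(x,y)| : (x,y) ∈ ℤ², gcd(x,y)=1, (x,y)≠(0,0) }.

river: ρ → (14,17,-11)
river: ρ → (-11,27,4)
river: ρ → (4,29,-4)
river: ρ → (-4,27,11)
river: ρ → (11,17,-14)
river: ρ → (-14,11,14)
closes: descent 0, river 6
min |a| on river = 4

4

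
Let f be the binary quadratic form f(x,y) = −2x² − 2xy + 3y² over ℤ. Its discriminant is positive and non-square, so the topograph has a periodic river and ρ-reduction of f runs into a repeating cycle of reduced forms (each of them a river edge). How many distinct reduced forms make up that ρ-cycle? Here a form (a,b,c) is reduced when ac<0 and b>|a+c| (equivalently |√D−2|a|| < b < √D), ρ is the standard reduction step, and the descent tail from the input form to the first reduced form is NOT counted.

D = 28, ⌊√D⌋ = 5
descent: ρ → (3,2,-2)  [lands on river]
river: ρ → (-2,2,3)
river: ρ → (3,4,-1)
river: ρ → (-1,4,3)
ρ-cycle length = 4 (tail of 1 descent step not counted)

4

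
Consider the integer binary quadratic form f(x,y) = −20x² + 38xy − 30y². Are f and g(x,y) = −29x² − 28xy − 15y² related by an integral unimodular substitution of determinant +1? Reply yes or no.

D₁ = -956, D₂ = -956
f is negative-definite; reduce −f:
−f: translate: b→2 (≡-38 mod 40), so (20,-38,30)→(20,2,12)
−f: flip: (20,2,12)→(12,-2,20)
−f: reduced (well bottom): (12,-2,20) with a≤c, −a<b≤a
flip sign back: reduced form of f is (-12,2,-20)
g is negative-definite; reduce −g:
−g: flip: (29,28,15)→(15,-28,29)
−g: translate: b→2 (≡-28 mod 30), so (15,-28,29)→(15,2,16)
−g: reduced (well bottom): (15,2,16) with a≤c, −a<b≤a
flip sign back: reduced form of g is (-15,-2,-16)
reduced forms (-12, 2, -20) vs (-15, -2, -16) ⇒ inequivalent

no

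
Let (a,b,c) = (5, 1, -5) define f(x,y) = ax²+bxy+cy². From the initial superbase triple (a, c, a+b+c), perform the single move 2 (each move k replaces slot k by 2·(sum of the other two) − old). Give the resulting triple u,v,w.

start (5,-5,1) = (f(1,0),f(0,1),f(1,1))
replace slot 2: 2·(5+1) − (-5) = 17 → (5,17,1)

5,17,1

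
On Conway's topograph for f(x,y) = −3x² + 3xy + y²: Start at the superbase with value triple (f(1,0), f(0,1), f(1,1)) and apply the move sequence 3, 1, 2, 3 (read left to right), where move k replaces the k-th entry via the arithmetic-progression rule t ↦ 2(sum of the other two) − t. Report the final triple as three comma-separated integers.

start (-3,1,1) = (f(1,0),f(0,1),f(1,1))
replace slot 3: 2·((-3)+1) − 1 = -5 → (-3,1,-5)
replace slot 1: 2·(1+(-5)) − (-3) = -5 → (-5,1,-5)
replace slot 2: 2·((-5)+(-5)) − 1 = -21 → (-5,-21,-5)
replace slot 3: 2·((-5)+(-21)) − (-5) = -47 → (-5,-21,-47)

-5,-21,-47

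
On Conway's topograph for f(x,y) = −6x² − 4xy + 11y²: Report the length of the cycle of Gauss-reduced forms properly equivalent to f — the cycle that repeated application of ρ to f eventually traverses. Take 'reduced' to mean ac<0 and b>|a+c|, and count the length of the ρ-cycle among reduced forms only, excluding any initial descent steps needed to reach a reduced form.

D = 280, ⌊√D⌋ = 16
descent: ρ → (11,4,-6)
descent: ρ → (-6,8,9)  [lands on river]
river: ρ → (9,10,-5)
river: ρ → (-5,10,9)
river: ρ → (9,8,-6)
river: ρ → (-6,16,1)
river: ρ → (1,16,-6)
ρ-cycle length = 6 (tail of 2 descent steps not counted)

6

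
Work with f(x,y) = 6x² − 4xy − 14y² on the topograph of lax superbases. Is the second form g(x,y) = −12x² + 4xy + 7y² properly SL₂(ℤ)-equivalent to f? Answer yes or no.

D₁ = 352, D₂ = 352
river cycle of f (length 6): (6, 8, -12), (-12, 16, 2), (2, 16, -12), (-12, 8, 6), (6, 16, -4), (-4, 16, 6)
river cycle of g (length 6): (7, 10, -9), (-9, 8, 8), (8, 8, -9), (-9, 10, 7), (7, 18, -1), (-1, 18, 7)
cycles differ ⇒ inequivalent

no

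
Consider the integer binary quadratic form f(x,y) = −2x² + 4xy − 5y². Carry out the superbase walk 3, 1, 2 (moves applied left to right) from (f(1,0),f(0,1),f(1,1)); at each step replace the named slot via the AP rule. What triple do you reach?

start (-2,-5,-3) = (f(1,0),f(0,1),f(1,1))
replace slot 3: 2·((-2)+(-5)) − (-3) = -11 → (-2,-5,-11)
replace slot 1: 2·((-5)+(-11)) − (-2) = -30 → (-30,-5,-11)
replace slot 2: 2·((-30)+(-11)) − (-5) = -77 → (-30,-77,-11)

-30,-77,-11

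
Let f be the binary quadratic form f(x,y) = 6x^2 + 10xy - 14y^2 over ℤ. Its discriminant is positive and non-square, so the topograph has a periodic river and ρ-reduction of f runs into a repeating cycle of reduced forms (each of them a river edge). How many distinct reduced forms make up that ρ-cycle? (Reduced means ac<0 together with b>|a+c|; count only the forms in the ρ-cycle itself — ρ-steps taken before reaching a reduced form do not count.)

D = 436, ⌊√D⌋ = 20
river: ρ → (-14,18,2)
river: ρ → (2,18,-14)
river: ρ → (-14,10,6)
river: ρ → (6,14,-10)
river: ρ → (-10,6,10)
river: ρ → (10,14,-6)
river: ρ → (-6,10,14)
river: ρ → (14,18,-2)
river: ρ → (-2,18,14)
river: ρ → (14,10,-6)
river: ρ → (-6,14,10)
river: ρ → (10,6,-10)
river: ρ → (-10,14,6)
river: ρ → (6,10,-14)
ρ-cycle length = 14 (tail of 0 descent steps not counted)

14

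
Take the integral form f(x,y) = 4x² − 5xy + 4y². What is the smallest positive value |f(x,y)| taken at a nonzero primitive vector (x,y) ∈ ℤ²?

translate: b→3 (≡-5 mod 8), so (4,-5,4)→(4,3,3)
flip: (4,3,3)→(3,-3,4)
translate: b→3 (≡-3 mod 6), so (3,-3,4)→(3,3,4)
reduced (well bottom): (3,3,4) with a≤c, −a<b≤a
well minimum = a = 3

3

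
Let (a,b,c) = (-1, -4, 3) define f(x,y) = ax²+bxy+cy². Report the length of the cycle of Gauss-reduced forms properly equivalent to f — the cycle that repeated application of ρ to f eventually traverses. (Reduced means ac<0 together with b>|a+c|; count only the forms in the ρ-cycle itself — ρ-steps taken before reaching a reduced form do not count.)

D = 28, ⌊√D⌋ = 5
descent: ρ → (3,4,-1)  [lands on river]
river: ρ → (-1,4,3)
river: ρ → (3,2,-2)
river: ρ → (-2,2,3)
ρ-cycle length = 4 (tail of 1 descent step not counted)

4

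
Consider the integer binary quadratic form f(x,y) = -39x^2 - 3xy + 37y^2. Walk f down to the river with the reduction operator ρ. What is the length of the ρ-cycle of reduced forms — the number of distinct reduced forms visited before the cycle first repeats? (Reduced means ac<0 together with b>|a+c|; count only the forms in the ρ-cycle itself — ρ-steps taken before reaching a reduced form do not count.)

D = 5781, ⌊√D⌋ = 76
descent: ρ → (37,3,-39)  [lands on river]
river: ρ → (-39,75,1)
river: ρ → (1,75,-39)
river: ρ → (-39,3,37)
river: ρ → (37,71,-5)
river: ρ → (-5,69,51)
river: ρ → (51,33,-23)
river: ρ → (-23,59,25)
river: ρ → (25,41,-41)
river: ρ → (-41,41,25)
river: ρ → (25,59,-23)
river: ρ → (-23,33,51)
river: ρ → (51,69,-5)
river: ρ → (-5,71,37)
ρ-cycle length = 14 (tail of 1 descent step not counted)

14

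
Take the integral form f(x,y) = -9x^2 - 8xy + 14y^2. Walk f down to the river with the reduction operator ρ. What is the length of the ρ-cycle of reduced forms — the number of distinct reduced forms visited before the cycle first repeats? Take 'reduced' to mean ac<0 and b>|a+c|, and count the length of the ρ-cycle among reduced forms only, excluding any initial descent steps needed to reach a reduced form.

D = 568, ⌊√D⌋ = 23
descent: ρ → (14,8,-9)  [lands on river]
river: ρ → (-9,10,13)
river: ρ → (13,16,-6)
river: ρ → (-6,20,7)
river: ρ → (7,22,-3)
river: ρ → (-3,20,14)
ρ-cycle length = 6 (tail of 1 descent step not counted)

6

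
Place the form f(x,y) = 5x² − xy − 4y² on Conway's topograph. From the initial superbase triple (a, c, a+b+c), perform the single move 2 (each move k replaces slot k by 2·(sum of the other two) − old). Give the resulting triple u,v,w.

start (5,-4,0) = (f(1,0),f(0,1),f(1,1))
replace slot 2: 2·(5+0) − (-4) = 14 → (5,14,0)

5,14,0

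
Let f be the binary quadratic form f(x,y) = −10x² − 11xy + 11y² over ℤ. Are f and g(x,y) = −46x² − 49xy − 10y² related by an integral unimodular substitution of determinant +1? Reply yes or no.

D₁ = 561, D₂ = 561
river cycle of f (length 16): (11, 11, -10), (-10, 9, 12), (12, 15, -7), (-7, 13, 14), (14, 15, -6), (-6, 21, 5), (5, 19, -10), (-10, 21, 3), (3, 21, -10), (-10, 19, 5), … (6 more)
river cycle of g (length 16): (-10, 9, 12), (12, 15, -7), (-7, 13, 14), (14, 15, -6), (-6, 21, 5), (5, 19, -10), (-10, 21, 3), (3, 21, -10), (-10, 19, 5), (5, 21, -6), … (6 more)
cycles coincide ⇒ equivalent

yes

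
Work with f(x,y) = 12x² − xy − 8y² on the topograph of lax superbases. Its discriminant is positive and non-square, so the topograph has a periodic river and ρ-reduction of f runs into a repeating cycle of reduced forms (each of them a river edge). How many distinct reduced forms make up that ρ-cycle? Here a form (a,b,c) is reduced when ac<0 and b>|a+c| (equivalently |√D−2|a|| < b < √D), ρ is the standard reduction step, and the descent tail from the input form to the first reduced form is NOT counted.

D = 385, ⌊√D⌋ = 19
descent: ρ → (-8,17,3)  [lands on river]
river: ρ → (3,19,-2)
river: ρ → (-2,17,12)
river: ρ → (12,7,-7)
river: ρ → (-7,7,12)
river: ρ → (12,17,-2)
river: ρ → (-2,19,3)
river: ρ → (3,17,-8)
river: ρ → (-8,15,5)
river: ρ → (5,15,-8)
ρ-cycle length = 10 (tail of 1 descent step not counted)

10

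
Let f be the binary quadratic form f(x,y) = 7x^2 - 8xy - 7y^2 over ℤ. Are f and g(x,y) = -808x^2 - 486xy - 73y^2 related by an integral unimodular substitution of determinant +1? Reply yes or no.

D₁ = 260, D₂ = 260
river cycle of f (length 10): (-7, 8, 7), (7, 6, -8), (-8, 10, 5), (5, 10, -8), (-8, 6, 7), (7, 8, -7), (-7, 6, 8), (8, 10, -5), (-5, 10, 8), (8, 6, -7)
river cycle of g (length 10): (-7, 8, 7), (7, 6, -8), (-8, 10, 5), (5, 10, -8), (-8, 6, 7), (7, 8, -7), (-7, 6, 8), (8, 10, -5), (-5, 10, 8), (8, 6, -7)
cycles coincide ⇒ equivalent

yes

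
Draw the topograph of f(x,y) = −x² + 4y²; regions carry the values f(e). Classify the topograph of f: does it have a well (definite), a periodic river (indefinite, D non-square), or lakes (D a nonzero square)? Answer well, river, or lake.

D = b²−4ac = 0² − 4·(-1)·4 = 16
D = 4² is a perfect square ⇒ form factors over ℤ ⇒ lakes

lake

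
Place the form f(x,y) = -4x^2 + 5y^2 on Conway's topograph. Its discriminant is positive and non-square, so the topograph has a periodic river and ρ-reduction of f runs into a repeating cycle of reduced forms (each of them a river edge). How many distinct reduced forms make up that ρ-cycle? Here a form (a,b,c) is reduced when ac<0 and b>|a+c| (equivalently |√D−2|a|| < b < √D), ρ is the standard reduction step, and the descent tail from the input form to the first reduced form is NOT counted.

D = 80, ⌊√D⌋ = 8
descent: ρ → (5,0,-4)
descent: ρ → (-4,8,1)  [lands on river]
river: ρ → (1,8,-4)
ρ-cycle length = 2 (tail of 2 descent steps not counted)

2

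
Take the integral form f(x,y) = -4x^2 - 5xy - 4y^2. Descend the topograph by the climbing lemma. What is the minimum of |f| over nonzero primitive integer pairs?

translate: b→-3 (≡5 mod 8), so (4,5,4)→(4,-3,3)
flip: (4,-3,3)→(3,3,4)
reduced (well bottom): (3,3,4) with a≤c, −a<b≤a
well minimum |f| = |-3| = 3 (negative-definite)

3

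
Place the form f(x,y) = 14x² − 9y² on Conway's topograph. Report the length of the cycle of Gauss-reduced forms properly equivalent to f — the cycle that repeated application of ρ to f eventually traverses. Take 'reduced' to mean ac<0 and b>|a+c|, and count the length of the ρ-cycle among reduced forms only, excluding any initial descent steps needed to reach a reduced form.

D = 504, ⌊√D⌋ = 22
descent: ρ → (-9,18,5)  [lands on river]
river: ρ → (5,22,-1)
river: ρ → (-1,22,5)
river: ρ → (5,18,-9)
ρ-cycle length = 4 (tail of 1 descent step not counted)

4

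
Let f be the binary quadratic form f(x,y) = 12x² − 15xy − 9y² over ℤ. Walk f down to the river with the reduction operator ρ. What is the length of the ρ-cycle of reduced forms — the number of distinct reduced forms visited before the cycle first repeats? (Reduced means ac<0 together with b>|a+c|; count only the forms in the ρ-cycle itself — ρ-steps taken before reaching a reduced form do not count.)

D = 657, ⌊√D⌋ = 25
descent: ρ → (-9,15,12)  [lands on river]
river: ρ → (12,9,-12)
river: ρ → (-12,15,9)
river: ρ → (9,21,-6)
river: ρ → (-6,15,18)
river: ρ → (18,21,-3)
river: ρ → (-3,21,18)
river: ρ → (18,15,-6)
river: ρ → (-6,21,9)
river: ρ → (9,15,-12)
river: ρ → (-12,9,12)
river: ρ → (12,15,-9)
river: ρ → (-9,21,6)
river: ρ → (6,15,-18)
river: ρ → (-18,21,3)
river: ρ → (3,21,-18)
river: ρ → (-18,15,6)
river: ρ → (6,21,-9)
ρ-cycle length = 18 (tail of 1 descent step not counted)

18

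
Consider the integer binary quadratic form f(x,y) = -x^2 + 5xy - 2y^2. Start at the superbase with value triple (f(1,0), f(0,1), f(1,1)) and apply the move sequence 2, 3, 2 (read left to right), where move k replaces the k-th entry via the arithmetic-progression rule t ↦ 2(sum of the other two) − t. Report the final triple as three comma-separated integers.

start (-1,-2,2) = (f(1,0),f(0,1),f(1,1))
replace slot 2: 2·((-1)+2) − (-2) = 4 → (-1,4,2)
replace slot 3: 2·((-1)+4) − 2 = 4 → (-1,4,4)
replace slot 2: 2·((-1)+4) − 4 = 2 → (-1,2,4)

-1,2,4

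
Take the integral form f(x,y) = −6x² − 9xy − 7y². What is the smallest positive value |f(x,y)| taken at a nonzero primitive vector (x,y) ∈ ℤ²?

translate: b→-3 (≡9 mod 12), so (6,9,7)→(6,-3,4)
flip: (6,-3,4)→(4,3,6)
reduced (well bottom): (4,3,6) with a≤c, −a<b≤a
well minimum |f| = |-4| = 4 (negative-definite)

4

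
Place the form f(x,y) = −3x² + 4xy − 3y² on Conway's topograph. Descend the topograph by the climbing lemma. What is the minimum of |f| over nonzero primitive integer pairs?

translate: b→2 (≡-4 mod 6), so (3,-4,3)→(3,2,2)
flip: (3,2,2)→(2,-2,3)
translate: b→2 (≡-2 mod 4), so (2,-2,3)→(2,2,3)
reduced (well bottom): (2,2,3) with a≤c, −a<b≤a
well minimum |f| = |-2| = 2 (negative-definite)

2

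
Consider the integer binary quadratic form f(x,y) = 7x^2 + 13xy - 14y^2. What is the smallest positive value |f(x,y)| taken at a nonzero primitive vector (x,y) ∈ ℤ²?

river: ρ → (-14,15,6)
river: ρ → (6,21,-5)
river: ρ → (-5,19,10)
river: ρ → (10,21,-3)
river: ρ → (-3,21,10)
river: ρ → (10,19,-5)
river: ρ → (-5,21,6)
river: ρ → (6,15,-14)
river: ρ → (-14,13,7)
river: ρ → (7,15,-12)
river: ρ → (-12,9,10)
river: ρ → (10,11,-11)
river: ρ → (-11,11,10)
river: ρ → (10,9,-12)
river: ρ → (-12,15,7)
river: ρ → (7,13,-14)
closes: descent 0, river 16
min |a| on river = 3

3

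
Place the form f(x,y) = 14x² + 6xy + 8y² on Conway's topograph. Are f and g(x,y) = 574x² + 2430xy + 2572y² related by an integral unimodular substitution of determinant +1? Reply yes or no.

D₁ = -412, D₂ = -412
f: flip: (14,6,8)→(8,-6,14)
f: reduced (well bottom): (8,-6,14) with a≤c, −a<b≤a
g: translate: b→134 (≡2430 mod 1148), so (574,2430,2572)→(574,134,8)
g: flip: (574,134,8)→(8,-134,574)
g: translate: b→-6 (≡-134 mod 16), so (8,-134,574)→(8,-6,14)
g: reduced (well bottom): (8,-6,14) with a≤c, −a<b≤a
reduced forms (8, -6, 14) vs (8, -6, 14) ⇒ equivalent

yes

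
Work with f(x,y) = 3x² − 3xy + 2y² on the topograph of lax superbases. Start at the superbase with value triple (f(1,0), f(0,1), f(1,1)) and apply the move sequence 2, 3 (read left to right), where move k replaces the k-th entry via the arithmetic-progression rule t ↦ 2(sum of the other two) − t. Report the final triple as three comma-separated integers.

start (3,2,2) = (f(1,0),f(0,1),f(1,1))
replace slot 2: 2·(3+2) − 2 = 8 → (3,8,2)
replace slot 3: 2·(3+8) − 2 = 20 → (3,8,20)

3,8,20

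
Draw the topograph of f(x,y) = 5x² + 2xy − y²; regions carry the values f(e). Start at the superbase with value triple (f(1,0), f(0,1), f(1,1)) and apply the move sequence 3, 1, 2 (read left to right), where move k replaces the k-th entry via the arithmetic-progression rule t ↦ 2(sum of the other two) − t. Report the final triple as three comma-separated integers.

start (5,-1,6) = (f(1,0),f(0,1),f(1,1))
replace slot 3: 2·(5+(-1)) − 6 = 2 → (5,-1,2)
replace slot 1: 2·((-1)+2) − 5 = -3 → (-3,-1,2)
replace slot 2: 2·((-3)+2) − (-1) = -1 → (-3,-1,2)

-3,-1,2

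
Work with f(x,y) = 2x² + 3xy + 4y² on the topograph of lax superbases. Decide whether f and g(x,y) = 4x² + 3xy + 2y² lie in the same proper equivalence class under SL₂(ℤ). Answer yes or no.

D₁ = -23, D₂ = -23
f: translate: b→-1 (≡3 mod 4), so (2,3,4)→(2,-1,3)
f: reduced (well bottom): (2,-1,3) with a≤c, −a<b≤a
g: flip: (4,3,2)→(2,-3,4)
g: translate: b→1 (≡-3 mod 4), so (2,-3,4)→(2,1,3)
g: reduced (well bottom): (2,1,3) with a≤c, −a<b≤a
reduced forms (2, -1, 3) vs (2, 1, 3) ⇒ inequivalent

no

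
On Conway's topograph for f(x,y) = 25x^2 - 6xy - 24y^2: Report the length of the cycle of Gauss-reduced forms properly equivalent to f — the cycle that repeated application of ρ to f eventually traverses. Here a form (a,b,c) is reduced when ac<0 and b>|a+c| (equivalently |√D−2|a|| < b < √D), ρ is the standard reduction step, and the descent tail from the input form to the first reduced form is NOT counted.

D = 2436, ⌊√D⌋ = 49
descent: ρ → (-24,6,25)  [lands on river]
river: ρ → (25,44,-5)
river: ρ → (-5,46,16)
river: ρ → (16,18,-33)
river: ρ → (-33,48,1)
river: ρ → (1,48,-33)
river: ρ → (-33,18,16)
river: ρ → (16,46,-5)
river: ρ → (-5,44,25)
river: ρ → (25,6,-24)
river: ρ → (-24,42,7)
river: ρ → (7,42,-24)
ρ-cycle length = 12 (tail of 1 descent step not counted)

12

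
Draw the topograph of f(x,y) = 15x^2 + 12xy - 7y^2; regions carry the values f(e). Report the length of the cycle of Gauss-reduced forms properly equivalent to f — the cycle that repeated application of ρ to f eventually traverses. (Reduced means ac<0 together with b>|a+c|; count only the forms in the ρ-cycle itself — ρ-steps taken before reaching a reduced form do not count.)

D = 564, ⌊√D⌋ = 23
river: ρ → (-7,16,11)
river: ρ → (11,6,-12)
river: ρ → (-12,18,5)
river: ρ → (5,22,-4)
river: ρ → (-4,18,15)
river: ρ → (15,12,-7)
ρ-cycle length = 6 (tail of 0 descent steps not counted)

6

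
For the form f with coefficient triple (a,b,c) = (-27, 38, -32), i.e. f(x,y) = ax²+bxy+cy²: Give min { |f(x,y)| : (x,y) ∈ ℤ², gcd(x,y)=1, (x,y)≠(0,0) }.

translate: b→16 (≡-38 mod 54), so (27,-38,32)→(27,16,21)
flip: (27,16,21)→(21,-16,27)
reduced (well bottom): (21,-16,27) with a≤c, −a<b≤a
well minimum |f| = |-21| = 21 (negative-definite)

21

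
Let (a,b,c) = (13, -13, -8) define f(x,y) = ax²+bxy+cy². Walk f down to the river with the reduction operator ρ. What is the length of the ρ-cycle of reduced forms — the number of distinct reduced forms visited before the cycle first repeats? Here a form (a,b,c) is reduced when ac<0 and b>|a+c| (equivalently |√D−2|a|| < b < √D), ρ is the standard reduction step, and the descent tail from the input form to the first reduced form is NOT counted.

D = 585, ⌊√D⌋ = 24
descent: ρ → (-8,13,13)  [lands on river]
river: ρ → (13,13,-8)
river: ρ → (-8,19,7)
river: ρ → (7,23,-2)
river: ρ → (-2,21,18)
river: ρ → (18,15,-5)
river: ρ → (-5,15,18)
river: ρ → (18,21,-2)
river: ρ → (-2,23,7)
river: ρ → (7,19,-8)
ρ-cycle length = 10 (tail of 1 descent step not counted)

10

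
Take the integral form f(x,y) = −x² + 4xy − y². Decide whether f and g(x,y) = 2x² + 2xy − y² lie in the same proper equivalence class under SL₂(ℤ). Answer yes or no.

D₁ = 12, D₂ = 12
river cycle of f (length 2): (-1, 2, 2), (2, 2, -1)
river cycle of g (length 2): (-1, 2, 2), (2, 2, -1)
cycles coincide ⇒ equivalent

yes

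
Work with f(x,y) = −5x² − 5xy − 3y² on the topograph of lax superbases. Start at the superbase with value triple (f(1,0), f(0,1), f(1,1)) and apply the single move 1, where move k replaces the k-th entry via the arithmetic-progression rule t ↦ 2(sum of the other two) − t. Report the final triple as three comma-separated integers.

start (-5,-3,-13) = (f(1,0),f(0,1),f(1,1))
replace slot 1: 2·((-3)+(-13)) − (-5) = -27 → (-27,-3,-13)

-27,-3,-13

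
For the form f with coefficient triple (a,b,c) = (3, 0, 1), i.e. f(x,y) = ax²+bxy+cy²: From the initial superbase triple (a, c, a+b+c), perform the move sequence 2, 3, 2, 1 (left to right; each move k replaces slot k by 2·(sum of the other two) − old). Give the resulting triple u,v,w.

start (3,1,4) = (f(1,0),f(0,1),f(1,1))
replace slot 2: 2·(3+4) − 1 = 13 → (3,13,4)
replace slot 3: 2·(3+13) − 4 = 28 → (3,13,28)
replace slot 2: 2·(3+28) − 13 = 49 → (3,49,28)
replace slot 1: 2·(49+28) − 3 = 151 → (151,49,28)

151,49,28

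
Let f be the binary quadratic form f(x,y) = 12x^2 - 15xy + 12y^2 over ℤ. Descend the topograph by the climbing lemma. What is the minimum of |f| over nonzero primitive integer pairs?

translate: b→9 (≡-15 mod 24), so (12,-15,12)→(12,9,9)
flip: (12,9,9)→(9,-9,12)
translate: b→9 (≡-9 mod 18), so (9,-9,12)→(9,9,12)
reduced (well bottom): (9,9,12) with a≤c, −a<b≤a
well minimum = a = 9

9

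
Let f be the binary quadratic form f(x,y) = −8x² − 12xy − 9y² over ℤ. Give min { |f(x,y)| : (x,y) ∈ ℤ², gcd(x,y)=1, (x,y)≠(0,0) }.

translate: b→-4 (≡12 mod 16), so (8,12,9)→(8,-4,5)
flip: (8,-4,5)→(5,4,8)
reduced (well bottom): (5,4,8) with a≤c, −a<b≤a
well minimum |f| = |-5| = 5 (negative-definite)

5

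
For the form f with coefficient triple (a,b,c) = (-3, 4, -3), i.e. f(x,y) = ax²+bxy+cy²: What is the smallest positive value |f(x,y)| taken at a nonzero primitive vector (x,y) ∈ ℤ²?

translate: b→2 (≡-4 mod 6), so (3,-4,3)→(3,2,2)
flip: (3,2,2)→(2,-2,3)
translate: b→2 (≡-2 mod 4), so (2,-2,3)→(2,2,3)
reduced (well bottom): (2,2,3) with a≤c, −a<b≤a
well minimum |f| = |-2| = 2 (negative-definite)

2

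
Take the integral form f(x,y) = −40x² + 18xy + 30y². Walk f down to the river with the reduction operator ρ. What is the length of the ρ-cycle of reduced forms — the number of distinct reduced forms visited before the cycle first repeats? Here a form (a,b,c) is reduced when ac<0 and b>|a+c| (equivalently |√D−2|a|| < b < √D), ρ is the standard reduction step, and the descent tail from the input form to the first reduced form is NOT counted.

D = 5124, ⌊√D⌋ = 71
river: ρ → (30,42,-28)
river: ρ → (-28,70,2)
river: ρ → (2,70,-28)
river: ρ → (-28,42,30)
river: ρ → (30,18,-40)
river: ρ → (-40,62,8)
river: ρ → (8,66,-24)
river: ρ → (-24,30,44)
river: ρ → (44,58,-10)
river: ρ → (-10,62,32)
river: ρ → (32,66,-6)
river: ρ → (-6,66,32)
river: ρ → (32,62,-10)
river: ρ → (-10,58,44)
river: ρ → (44,30,-24)
river: ρ → (-24,66,8)
river: ρ → (8,62,-40)
river: ρ → (-40,18,30)
ρ-cycle length = 18 (tail of 0 descent steps not counted)

18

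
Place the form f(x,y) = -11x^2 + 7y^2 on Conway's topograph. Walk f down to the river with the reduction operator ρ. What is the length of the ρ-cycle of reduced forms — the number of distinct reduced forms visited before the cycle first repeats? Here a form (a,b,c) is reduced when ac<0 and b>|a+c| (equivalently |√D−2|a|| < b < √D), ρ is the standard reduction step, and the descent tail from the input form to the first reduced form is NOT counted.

D = 308, ⌊√D⌋ = 17
descent: ρ → (7,14,-4)  [lands on river]
river: ρ → (-4,10,13)
river: ρ → (13,16,-1)
river: ρ → (-1,16,13)
river: ρ → (13,10,-4)
river: ρ → (-4,14,7)
ρ-cycle length = 6 (tail of 1 descent step not counted)

6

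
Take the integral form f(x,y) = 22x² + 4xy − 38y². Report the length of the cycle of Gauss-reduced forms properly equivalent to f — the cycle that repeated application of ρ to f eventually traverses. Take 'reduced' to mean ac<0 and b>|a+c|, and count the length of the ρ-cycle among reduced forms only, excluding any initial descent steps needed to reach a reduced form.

D = 3360, ⌊√D⌋ = 57
descent: ρ → (-38,-4,22)
descent: ρ → (22,48,-12)  [lands on river]
river: ρ → (-12,48,22)
river: ρ → (22,40,-20)
river: ρ → (-20,40,22)
ρ-cycle length = 4 (tail of 2 descent steps not counted)

4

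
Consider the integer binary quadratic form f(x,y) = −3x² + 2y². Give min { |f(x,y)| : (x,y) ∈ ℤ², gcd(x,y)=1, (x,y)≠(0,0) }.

descent: ρ → (2,4,-1)  [lands on river]
river: ρ → (-1,4,2)
closes: descent 1, river 2
min |a| on river = 1

1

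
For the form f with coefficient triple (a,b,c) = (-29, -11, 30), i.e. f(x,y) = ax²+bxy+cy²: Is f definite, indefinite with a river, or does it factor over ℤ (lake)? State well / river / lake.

D = b²−4ac = (-11)² − 4·(-29)·30 = 3601
D > 0 non-square ⇒ indefinite ⇒ periodic river

river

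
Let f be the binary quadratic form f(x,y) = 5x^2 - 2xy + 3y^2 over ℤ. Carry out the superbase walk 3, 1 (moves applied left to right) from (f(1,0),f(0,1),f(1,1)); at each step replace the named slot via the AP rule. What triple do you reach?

start (5,3,6) = (f(1,0),f(0,1),f(1,1))
replace slot 3: 2·(5+3) − 6 = 10 → (5,3,10)
replace slot 1: 2·(3+10) − 5 = 21 → (21,3,10)

21,3,10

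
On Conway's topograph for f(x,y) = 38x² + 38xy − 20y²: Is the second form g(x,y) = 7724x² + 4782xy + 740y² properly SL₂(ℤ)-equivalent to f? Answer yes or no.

D₁ = 4484, D₂ = 4484
river cycle of f (length 28): (-20, 42, 34), (34, 26, -28), (-28, 30, 32), (32, 34, -26), (-26, 18, 40), (40, 62, -4), (-4, 66, 8), (8, 62, -20), (-20, 58, 14), (14, 54, -28), … (18 more)
river cycle of g (length 28): (38, 38, -20), (-20, 42, 34), (34, 26, -28), (-28, 30, 32), (32, 34, -26), (-26, 18, 40), (40, 62, -4), (-4, 66, 8), (8, 62, -20), (-20, 58, 14), … (18 more)
cycles coincide ⇒ equivalent

yes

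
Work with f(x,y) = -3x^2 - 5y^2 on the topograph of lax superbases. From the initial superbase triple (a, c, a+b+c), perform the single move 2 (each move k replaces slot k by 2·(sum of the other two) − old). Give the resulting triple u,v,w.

start (-3,-5,-8) = (f(1,0),f(0,1),f(1,1))
replace slot 2: 2·((-3)+(-8)) − (-5) = -17 → (-3,-17,-8)

-3,-17,-8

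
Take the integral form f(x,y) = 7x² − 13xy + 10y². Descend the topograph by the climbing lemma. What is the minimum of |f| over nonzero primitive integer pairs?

translate: b→1 (≡-13 mod 14), so (7,-13,10)→(7,1,4)
flip: (7,1,4)→(4,-1,7)
reduced (well bottom): (4,-1,7) with a≤c, −a<b≤a
well minimum = a = 4

4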